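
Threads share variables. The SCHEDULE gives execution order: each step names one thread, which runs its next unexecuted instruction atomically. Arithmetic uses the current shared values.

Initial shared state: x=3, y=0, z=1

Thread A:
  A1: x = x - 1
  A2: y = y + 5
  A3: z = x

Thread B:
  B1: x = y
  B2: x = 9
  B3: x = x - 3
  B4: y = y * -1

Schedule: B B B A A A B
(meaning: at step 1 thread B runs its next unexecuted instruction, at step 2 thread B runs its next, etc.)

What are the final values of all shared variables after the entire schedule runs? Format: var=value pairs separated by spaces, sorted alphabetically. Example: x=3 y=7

Step 1: thread B executes B1 (x = y). Shared: x=0 y=0 z=1. PCs: A@0 B@1
Step 2: thread B executes B2 (x = 9). Shared: x=9 y=0 z=1. PCs: A@0 B@2
Step 3: thread B executes B3 (x = x - 3). Shared: x=6 y=0 z=1. PCs: A@0 B@3
Step 4: thread A executes A1 (x = x - 1). Shared: x=5 y=0 z=1. PCs: A@1 B@3
Step 5: thread A executes A2 (y = y + 5). Shared: x=5 y=5 z=1. PCs: A@2 B@3
Step 6: thread A executes A3 (z = x). Shared: x=5 y=5 z=5. PCs: A@3 B@3
Step 7: thread B executes B4 (y = y * -1). Shared: x=5 y=-5 z=5. PCs: A@3 B@4

Answer: x=5 y=-5 z=5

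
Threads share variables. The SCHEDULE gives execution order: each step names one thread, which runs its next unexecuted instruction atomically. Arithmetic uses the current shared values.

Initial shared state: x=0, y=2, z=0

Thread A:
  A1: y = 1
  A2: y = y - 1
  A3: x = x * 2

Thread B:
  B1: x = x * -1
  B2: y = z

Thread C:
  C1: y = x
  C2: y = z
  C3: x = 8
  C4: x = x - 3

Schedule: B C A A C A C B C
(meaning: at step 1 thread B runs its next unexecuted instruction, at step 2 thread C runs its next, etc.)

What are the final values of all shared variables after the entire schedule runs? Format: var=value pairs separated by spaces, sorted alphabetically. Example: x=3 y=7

Answer: x=5 y=0 z=0

Derivation:
Step 1: thread B executes B1 (x = x * -1). Shared: x=0 y=2 z=0. PCs: A@0 B@1 C@0
Step 2: thread C executes C1 (y = x). Shared: x=0 y=0 z=0. PCs: A@0 B@1 C@1
Step 3: thread A executes A1 (y = 1). Shared: x=0 y=1 z=0. PCs: A@1 B@1 C@1
Step 4: thread A executes A2 (y = y - 1). Shared: x=0 y=0 z=0. PCs: A@2 B@1 C@1
Step 5: thread C executes C2 (y = z). Shared: x=0 y=0 z=0. PCs: A@2 B@1 C@2
Step 6: thread A executes A3 (x = x * 2). Shared: x=0 y=0 z=0. PCs: A@3 B@1 C@2
Step 7: thread C executes C3 (x = 8). Shared: x=8 y=0 z=0. PCs: A@3 B@1 C@3
Step 8: thread B executes B2 (y = z). Shared: x=8 y=0 z=0. PCs: A@3 B@2 C@3
Step 9: thread C executes C4 (x = x - 3). Shared: x=5 y=0 z=0. PCs: A@3 B@2 C@4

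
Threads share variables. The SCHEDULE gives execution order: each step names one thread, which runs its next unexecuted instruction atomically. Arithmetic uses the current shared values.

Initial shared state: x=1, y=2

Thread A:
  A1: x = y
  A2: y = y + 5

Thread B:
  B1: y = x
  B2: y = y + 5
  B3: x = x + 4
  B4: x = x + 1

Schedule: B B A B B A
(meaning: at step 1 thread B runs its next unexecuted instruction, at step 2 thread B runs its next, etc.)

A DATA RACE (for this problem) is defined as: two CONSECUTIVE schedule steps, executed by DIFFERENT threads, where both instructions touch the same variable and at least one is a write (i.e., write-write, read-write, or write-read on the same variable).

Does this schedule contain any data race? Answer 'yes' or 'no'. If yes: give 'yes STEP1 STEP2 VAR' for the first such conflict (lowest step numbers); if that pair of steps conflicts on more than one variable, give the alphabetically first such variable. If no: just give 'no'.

Answer: yes 2 3 y

Derivation:
Steps 1,2: same thread (B). No race.
Steps 2,3: B(y = y + 5) vs A(x = y). RACE on y (W-R).
Steps 3,4: A(x = y) vs B(x = x + 4). RACE on x (W-W).
Steps 4,5: same thread (B). No race.
Steps 5,6: B(r=x,w=x) vs A(r=y,w=y). No conflict.
First conflict at steps 2,3.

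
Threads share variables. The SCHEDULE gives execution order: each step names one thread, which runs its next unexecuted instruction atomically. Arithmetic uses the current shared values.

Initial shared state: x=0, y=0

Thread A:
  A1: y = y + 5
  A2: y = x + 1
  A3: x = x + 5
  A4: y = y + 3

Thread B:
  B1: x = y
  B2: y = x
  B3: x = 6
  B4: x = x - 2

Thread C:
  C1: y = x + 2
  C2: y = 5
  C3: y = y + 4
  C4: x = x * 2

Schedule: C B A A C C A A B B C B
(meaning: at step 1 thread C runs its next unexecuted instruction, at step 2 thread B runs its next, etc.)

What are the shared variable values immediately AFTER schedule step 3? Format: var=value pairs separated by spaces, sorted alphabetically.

Step 1: thread C executes C1 (y = x + 2). Shared: x=0 y=2. PCs: A@0 B@0 C@1
Step 2: thread B executes B1 (x = y). Shared: x=2 y=2. PCs: A@0 B@1 C@1
Step 3: thread A executes A1 (y = y + 5). Shared: x=2 y=7. PCs: A@1 B@1 C@1

Answer: x=2 y=7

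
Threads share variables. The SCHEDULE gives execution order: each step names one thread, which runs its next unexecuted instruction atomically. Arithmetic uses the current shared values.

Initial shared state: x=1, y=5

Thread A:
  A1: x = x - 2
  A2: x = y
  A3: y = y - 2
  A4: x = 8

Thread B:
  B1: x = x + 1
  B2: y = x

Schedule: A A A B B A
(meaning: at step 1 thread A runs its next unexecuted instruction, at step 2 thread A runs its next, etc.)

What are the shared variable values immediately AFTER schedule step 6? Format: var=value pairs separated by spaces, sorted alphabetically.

Answer: x=8 y=6

Derivation:
Step 1: thread A executes A1 (x = x - 2). Shared: x=-1 y=5. PCs: A@1 B@0
Step 2: thread A executes A2 (x = y). Shared: x=5 y=5. PCs: A@2 B@0
Step 3: thread A executes A3 (y = y - 2). Shared: x=5 y=3. PCs: A@3 B@0
Step 4: thread B executes B1 (x = x + 1). Shared: x=6 y=3. PCs: A@3 B@1
Step 5: thread B executes B2 (y = x). Shared: x=6 y=6. PCs: A@3 B@2
Step 6: thread A executes A4 (x = 8). Shared: x=8 y=6. PCs: A@4 B@2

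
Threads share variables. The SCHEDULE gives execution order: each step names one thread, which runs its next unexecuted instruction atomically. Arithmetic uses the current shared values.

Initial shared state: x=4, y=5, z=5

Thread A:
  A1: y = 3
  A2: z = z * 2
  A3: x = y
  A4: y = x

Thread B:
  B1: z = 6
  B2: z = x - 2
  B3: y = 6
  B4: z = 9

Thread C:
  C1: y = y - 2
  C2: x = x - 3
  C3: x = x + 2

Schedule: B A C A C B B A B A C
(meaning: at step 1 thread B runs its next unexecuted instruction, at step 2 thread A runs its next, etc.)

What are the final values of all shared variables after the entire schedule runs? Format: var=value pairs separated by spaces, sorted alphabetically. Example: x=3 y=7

Step 1: thread B executes B1 (z = 6). Shared: x=4 y=5 z=6. PCs: A@0 B@1 C@0
Step 2: thread A executes A1 (y = 3). Shared: x=4 y=3 z=6. PCs: A@1 B@1 C@0
Step 3: thread C executes C1 (y = y - 2). Shared: x=4 y=1 z=6. PCs: A@1 B@1 C@1
Step 4: thread A executes A2 (z = z * 2). Shared: x=4 y=1 z=12. PCs: A@2 B@1 C@1
Step 5: thread C executes C2 (x = x - 3). Shared: x=1 y=1 z=12. PCs: A@2 B@1 C@2
Step 6: thread B executes B2 (z = x - 2). Shared: x=1 y=1 z=-1. PCs: A@2 B@2 C@2
Step 7: thread B executes B3 (y = 6). Shared: x=1 y=6 z=-1. PCs: A@2 B@3 C@2
Step 8: thread A executes A3 (x = y). Shared: x=6 y=6 z=-1. PCs: A@3 B@3 C@2
Step 9: thread B executes B4 (z = 9). Shared: x=6 y=6 z=9. PCs: A@3 B@4 C@2
Step 10: thread A executes A4 (y = x). Shared: x=6 y=6 z=9. PCs: A@4 B@4 C@2
Step 11: thread C executes C3 (x = x + 2). Shared: x=8 y=6 z=9. PCs: A@4 B@4 C@3

Answer: x=8 y=6 z=9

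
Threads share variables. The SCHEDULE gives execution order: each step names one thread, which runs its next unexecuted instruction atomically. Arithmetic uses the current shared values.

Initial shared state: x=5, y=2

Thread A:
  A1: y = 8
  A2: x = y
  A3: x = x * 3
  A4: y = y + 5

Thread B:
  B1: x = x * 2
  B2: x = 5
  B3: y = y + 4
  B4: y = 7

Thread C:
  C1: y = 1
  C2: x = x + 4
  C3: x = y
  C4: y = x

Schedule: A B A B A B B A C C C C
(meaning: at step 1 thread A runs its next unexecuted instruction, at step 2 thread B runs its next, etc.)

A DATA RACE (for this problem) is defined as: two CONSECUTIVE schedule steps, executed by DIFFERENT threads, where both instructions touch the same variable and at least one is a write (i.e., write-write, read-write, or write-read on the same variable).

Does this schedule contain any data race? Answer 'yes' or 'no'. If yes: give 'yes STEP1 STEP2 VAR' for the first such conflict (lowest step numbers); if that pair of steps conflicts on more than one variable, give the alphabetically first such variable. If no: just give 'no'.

Answer: yes 2 3 x

Derivation:
Steps 1,2: A(r=-,w=y) vs B(r=x,w=x). No conflict.
Steps 2,3: B(x = x * 2) vs A(x = y). RACE on x (W-W).
Steps 3,4: A(x = y) vs B(x = 5). RACE on x (W-W).
Steps 4,5: B(x = 5) vs A(x = x * 3). RACE on x (W-W).
Steps 5,6: A(r=x,w=x) vs B(r=y,w=y). No conflict.
Steps 6,7: same thread (B). No race.
Steps 7,8: B(y = 7) vs A(y = y + 5). RACE on y (W-W).
Steps 8,9: A(y = y + 5) vs C(y = 1). RACE on y (W-W).
Steps 9,10: same thread (C). No race.
Steps 10,11: same thread (C). No race.
Steps 11,12: same thread (C). No race.
First conflict at steps 2,3.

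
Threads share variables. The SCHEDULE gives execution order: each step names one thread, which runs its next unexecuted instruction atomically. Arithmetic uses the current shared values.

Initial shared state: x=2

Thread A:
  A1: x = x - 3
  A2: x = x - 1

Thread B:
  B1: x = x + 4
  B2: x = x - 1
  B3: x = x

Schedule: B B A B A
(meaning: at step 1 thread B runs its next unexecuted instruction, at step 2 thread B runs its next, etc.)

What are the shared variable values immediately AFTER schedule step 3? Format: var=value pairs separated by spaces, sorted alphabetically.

Answer: x=2

Derivation:
Step 1: thread B executes B1 (x = x + 4). Shared: x=6. PCs: A@0 B@1
Step 2: thread B executes B2 (x = x - 1). Shared: x=5. PCs: A@0 B@2
Step 3: thread A executes A1 (x = x - 3). Shared: x=2. PCs: A@1 B@2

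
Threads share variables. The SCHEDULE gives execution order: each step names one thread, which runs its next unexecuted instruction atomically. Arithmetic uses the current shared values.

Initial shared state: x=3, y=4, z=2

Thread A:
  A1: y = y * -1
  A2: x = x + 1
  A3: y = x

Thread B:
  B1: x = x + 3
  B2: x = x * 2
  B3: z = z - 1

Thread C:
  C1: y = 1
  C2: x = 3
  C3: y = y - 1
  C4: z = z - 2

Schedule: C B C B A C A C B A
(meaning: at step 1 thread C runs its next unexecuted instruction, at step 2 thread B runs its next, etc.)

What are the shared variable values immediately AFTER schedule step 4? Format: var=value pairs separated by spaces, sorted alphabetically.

Answer: x=6 y=1 z=2

Derivation:
Step 1: thread C executes C1 (y = 1). Shared: x=3 y=1 z=2. PCs: A@0 B@0 C@1
Step 2: thread B executes B1 (x = x + 3). Shared: x=6 y=1 z=2. PCs: A@0 B@1 C@1
Step 3: thread C executes C2 (x = 3). Shared: x=3 y=1 z=2. PCs: A@0 B@1 C@2
Step 4: thread B executes B2 (x = x * 2). Shared: x=6 y=1 z=2. PCs: A@0 B@2 C@2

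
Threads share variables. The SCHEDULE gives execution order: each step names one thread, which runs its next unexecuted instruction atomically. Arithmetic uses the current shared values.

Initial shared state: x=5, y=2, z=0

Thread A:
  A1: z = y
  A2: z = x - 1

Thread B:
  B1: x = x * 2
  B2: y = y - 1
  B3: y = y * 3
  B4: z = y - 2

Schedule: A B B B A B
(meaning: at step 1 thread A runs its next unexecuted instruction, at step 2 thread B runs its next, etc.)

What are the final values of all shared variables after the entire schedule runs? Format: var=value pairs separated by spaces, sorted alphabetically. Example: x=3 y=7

Step 1: thread A executes A1 (z = y). Shared: x=5 y=2 z=2. PCs: A@1 B@0
Step 2: thread B executes B1 (x = x * 2). Shared: x=10 y=2 z=2. PCs: A@1 B@1
Step 3: thread B executes B2 (y = y - 1). Shared: x=10 y=1 z=2. PCs: A@1 B@2
Step 4: thread B executes B3 (y = y * 3). Shared: x=10 y=3 z=2. PCs: A@1 B@3
Step 5: thread A executes A2 (z = x - 1). Shared: x=10 y=3 z=9. PCs: A@2 B@3
Step 6: thread B executes B4 (z = y - 2). Shared: x=10 y=3 z=1. PCs: A@2 B@4

Answer: x=10 y=3 z=1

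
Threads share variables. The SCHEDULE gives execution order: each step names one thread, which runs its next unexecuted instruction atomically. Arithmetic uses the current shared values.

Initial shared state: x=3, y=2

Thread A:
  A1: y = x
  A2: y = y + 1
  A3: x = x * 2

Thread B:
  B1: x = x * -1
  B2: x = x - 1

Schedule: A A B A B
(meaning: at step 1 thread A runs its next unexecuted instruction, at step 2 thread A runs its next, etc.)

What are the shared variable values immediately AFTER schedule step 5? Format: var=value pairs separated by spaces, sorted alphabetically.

Step 1: thread A executes A1 (y = x). Shared: x=3 y=3. PCs: A@1 B@0
Step 2: thread A executes A2 (y = y + 1). Shared: x=3 y=4. PCs: A@2 B@0
Step 3: thread B executes B1 (x = x * -1). Shared: x=-3 y=4. PCs: A@2 B@1
Step 4: thread A executes A3 (x = x * 2). Shared: x=-6 y=4. PCs: A@3 B@1
Step 5: thread B executes B2 (x = x - 1). Shared: x=-7 y=4. PCs: A@3 B@2

Answer: x=-7 y=4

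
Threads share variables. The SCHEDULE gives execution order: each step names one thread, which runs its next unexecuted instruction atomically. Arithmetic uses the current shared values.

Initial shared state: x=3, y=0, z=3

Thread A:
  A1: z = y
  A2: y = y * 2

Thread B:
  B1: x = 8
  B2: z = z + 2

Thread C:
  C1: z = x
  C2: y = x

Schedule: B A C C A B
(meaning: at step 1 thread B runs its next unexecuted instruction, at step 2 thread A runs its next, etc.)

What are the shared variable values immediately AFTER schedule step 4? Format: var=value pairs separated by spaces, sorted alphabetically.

Step 1: thread B executes B1 (x = 8). Shared: x=8 y=0 z=3. PCs: A@0 B@1 C@0
Step 2: thread A executes A1 (z = y). Shared: x=8 y=0 z=0. PCs: A@1 B@1 C@0
Step 3: thread C executes C1 (z = x). Shared: x=8 y=0 z=8. PCs: A@1 B@1 C@1
Step 4: thread C executes C2 (y = x). Shared: x=8 y=8 z=8. PCs: A@1 B@1 C@2

Answer: x=8 y=8 z=8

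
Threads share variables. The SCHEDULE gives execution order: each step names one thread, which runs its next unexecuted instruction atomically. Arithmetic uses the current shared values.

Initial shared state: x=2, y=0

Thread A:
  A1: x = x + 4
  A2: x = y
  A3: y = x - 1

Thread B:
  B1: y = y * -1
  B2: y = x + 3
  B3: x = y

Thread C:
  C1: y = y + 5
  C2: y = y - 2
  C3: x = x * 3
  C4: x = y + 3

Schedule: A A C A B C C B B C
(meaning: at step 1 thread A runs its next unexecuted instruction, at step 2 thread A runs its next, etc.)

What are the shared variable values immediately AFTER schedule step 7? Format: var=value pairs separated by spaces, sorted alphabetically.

Answer: x=0 y=-1

Derivation:
Step 1: thread A executes A1 (x = x + 4). Shared: x=6 y=0. PCs: A@1 B@0 C@0
Step 2: thread A executes A2 (x = y). Shared: x=0 y=0. PCs: A@2 B@0 C@0
Step 3: thread C executes C1 (y = y + 5). Shared: x=0 y=5. PCs: A@2 B@0 C@1
Step 4: thread A executes A3 (y = x - 1). Shared: x=0 y=-1. PCs: A@3 B@0 C@1
Step 5: thread B executes B1 (y = y * -1). Shared: x=0 y=1. PCs: A@3 B@1 C@1
Step 6: thread C executes C2 (y = y - 2). Shared: x=0 y=-1. PCs: A@3 B@1 C@2
Step 7: thread C executes C3 (x = x * 3). Shared: x=0 y=-1. PCs: A@3 B@1 C@3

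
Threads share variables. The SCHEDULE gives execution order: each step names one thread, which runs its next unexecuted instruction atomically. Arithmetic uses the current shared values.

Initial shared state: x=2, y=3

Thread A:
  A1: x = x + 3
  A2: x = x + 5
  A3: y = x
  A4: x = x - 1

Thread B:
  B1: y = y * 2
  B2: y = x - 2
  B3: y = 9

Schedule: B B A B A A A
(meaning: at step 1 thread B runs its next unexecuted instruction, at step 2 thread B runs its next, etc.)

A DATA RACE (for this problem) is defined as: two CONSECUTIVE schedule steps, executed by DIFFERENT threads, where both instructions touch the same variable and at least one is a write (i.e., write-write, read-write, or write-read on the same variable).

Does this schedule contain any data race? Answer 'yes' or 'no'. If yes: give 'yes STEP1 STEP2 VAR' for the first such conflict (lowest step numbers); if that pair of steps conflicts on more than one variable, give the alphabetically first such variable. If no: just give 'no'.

Answer: yes 2 3 x

Derivation:
Steps 1,2: same thread (B). No race.
Steps 2,3: B(y = x - 2) vs A(x = x + 3). RACE on x (R-W).
Steps 3,4: A(r=x,w=x) vs B(r=-,w=y). No conflict.
Steps 4,5: B(r=-,w=y) vs A(r=x,w=x). No conflict.
Steps 5,6: same thread (A). No race.
Steps 6,7: same thread (A). No race.
First conflict at steps 2,3.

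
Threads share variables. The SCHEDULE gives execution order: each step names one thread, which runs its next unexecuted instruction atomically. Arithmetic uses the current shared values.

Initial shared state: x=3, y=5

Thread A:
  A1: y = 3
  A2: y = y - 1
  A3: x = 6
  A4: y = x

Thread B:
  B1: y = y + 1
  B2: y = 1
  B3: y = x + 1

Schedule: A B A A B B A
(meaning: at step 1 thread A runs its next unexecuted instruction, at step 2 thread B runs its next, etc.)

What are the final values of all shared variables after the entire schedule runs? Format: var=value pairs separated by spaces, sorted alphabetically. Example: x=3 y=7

Step 1: thread A executes A1 (y = 3). Shared: x=3 y=3. PCs: A@1 B@0
Step 2: thread B executes B1 (y = y + 1). Shared: x=3 y=4. PCs: A@1 B@1
Step 3: thread A executes A2 (y = y - 1). Shared: x=3 y=3. PCs: A@2 B@1
Step 4: thread A executes A3 (x = 6). Shared: x=6 y=3. PCs: A@3 B@1
Step 5: thread B executes B2 (y = 1). Shared: x=6 y=1. PCs: A@3 B@2
Step 6: thread B executes B3 (y = x + 1). Shared: x=6 y=7. PCs: A@3 B@3
Step 7: thread A executes A4 (y = x). Shared: x=6 y=6. PCs: A@4 B@3

Answer: x=6 y=6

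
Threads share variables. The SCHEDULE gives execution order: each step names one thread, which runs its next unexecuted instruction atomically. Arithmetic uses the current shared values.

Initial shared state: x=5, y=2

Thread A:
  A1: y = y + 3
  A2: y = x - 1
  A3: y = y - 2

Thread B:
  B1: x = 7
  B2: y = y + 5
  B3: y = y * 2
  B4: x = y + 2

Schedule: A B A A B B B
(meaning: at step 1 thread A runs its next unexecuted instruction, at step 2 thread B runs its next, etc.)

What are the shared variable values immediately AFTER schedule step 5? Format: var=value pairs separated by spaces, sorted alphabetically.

Answer: x=7 y=9

Derivation:
Step 1: thread A executes A1 (y = y + 3). Shared: x=5 y=5. PCs: A@1 B@0
Step 2: thread B executes B1 (x = 7). Shared: x=7 y=5. PCs: A@1 B@1
Step 3: thread A executes A2 (y = x - 1). Shared: x=7 y=6. PCs: A@2 B@1
Step 4: thread A executes A3 (y = y - 2). Shared: x=7 y=4. PCs: A@3 B@1
Step 5: thread B executes B2 (y = y + 5). Shared: x=7 y=9. PCs: A@3 B@2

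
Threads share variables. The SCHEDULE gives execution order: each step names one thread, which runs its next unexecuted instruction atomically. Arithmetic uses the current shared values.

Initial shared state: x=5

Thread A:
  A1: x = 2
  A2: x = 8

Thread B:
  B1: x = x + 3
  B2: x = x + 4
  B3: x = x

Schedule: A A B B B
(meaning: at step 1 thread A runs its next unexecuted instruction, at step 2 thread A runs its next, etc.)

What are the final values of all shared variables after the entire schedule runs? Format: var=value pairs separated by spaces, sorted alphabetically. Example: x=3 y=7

Step 1: thread A executes A1 (x = 2). Shared: x=2. PCs: A@1 B@0
Step 2: thread A executes A2 (x = 8). Shared: x=8. PCs: A@2 B@0
Step 3: thread B executes B1 (x = x + 3). Shared: x=11. PCs: A@2 B@1
Step 4: thread B executes B2 (x = x + 4). Shared: x=15. PCs: A@2 B@2
Step 5: thread B executes B3 (x = x). Shared: x=15. PCs: A@2 B@3

Answer: x=15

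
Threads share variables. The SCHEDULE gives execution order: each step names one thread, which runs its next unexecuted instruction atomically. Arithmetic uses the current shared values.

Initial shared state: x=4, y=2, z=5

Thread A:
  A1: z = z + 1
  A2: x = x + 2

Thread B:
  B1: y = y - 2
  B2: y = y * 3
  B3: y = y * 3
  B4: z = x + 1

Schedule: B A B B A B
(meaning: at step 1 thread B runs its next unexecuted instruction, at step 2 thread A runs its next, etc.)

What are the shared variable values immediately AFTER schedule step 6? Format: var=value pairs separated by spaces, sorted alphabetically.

Step 1: thread B executes B1 (y = y - 2). Shared: x=4 y=0 z=5. PCs: A@0 B@1
Step 2: thread A executes A1 (z = z + 1). Shared: x=4 y=0 z=6. PCs: A@1 B@1
Step 3: thread B executes B2 (y = y * 3). Shared: x=4 y=0 z=6. PCs: A@1 B@2
Step 4: thread B executes B3 (y = y * 3). Shared: x=4 y=0 z=6. PCs: A@1 B@3
Step 5: thread A executes A2 (x = x + 2). Shared: x=6 y=0 z=6. PCs: A@2 B@3
Step 6: thread B executes B4 (z = x + 1). Shared: x=6 y=0 z=7. PCs: A@2 B@4

Answer: x=6 y=0 z=7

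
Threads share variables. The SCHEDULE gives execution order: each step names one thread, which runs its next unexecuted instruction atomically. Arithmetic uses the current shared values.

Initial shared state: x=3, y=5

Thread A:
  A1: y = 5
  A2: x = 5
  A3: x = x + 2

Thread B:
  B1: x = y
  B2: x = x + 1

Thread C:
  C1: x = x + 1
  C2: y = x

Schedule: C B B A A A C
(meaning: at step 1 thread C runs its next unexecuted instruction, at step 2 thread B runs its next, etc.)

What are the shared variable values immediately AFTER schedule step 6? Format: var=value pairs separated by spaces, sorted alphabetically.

Answer: x=7 y=5

Derivation:
Step 1: thread C executes C1 (x = x + 1). Shared: x=4 y=5. PCs: A@0 B@0 C@1
Step 2: thread B executes B1 (x = y). Shared: x=5 y=5. PCs: A@0 B@1 C@1
Step 3: thread B executes B2 (x = x + 1). Shared: x=6 y=5. PCs: A@0 B@2 C@1
Step 4: thread A executes A1 (y = 5). Shared: x=6 y=5. PCs: A@1 B@2 C@1
Step 5: thread A executes A2 (x = 5). Shared: x=5 y=5. PCs: A@2 B@2 C@1
Step 6: thread A executes A3 (x = x + 2). Shared: x=7 y=5. PCs: A@3 B@2 C@1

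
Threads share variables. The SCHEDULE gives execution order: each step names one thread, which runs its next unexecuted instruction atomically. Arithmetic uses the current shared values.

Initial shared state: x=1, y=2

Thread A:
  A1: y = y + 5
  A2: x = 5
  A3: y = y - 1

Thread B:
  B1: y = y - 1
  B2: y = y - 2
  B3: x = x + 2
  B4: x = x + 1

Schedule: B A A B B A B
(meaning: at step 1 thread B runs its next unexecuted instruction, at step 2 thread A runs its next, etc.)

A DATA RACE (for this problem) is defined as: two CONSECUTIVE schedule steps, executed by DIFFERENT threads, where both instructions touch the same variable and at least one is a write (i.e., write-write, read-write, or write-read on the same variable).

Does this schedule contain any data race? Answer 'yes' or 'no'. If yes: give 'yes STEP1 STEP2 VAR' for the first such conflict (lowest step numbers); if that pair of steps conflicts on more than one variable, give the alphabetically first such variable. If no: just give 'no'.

Steps 1,2: B(y = y - 1) vs A(y = y + 5). RACE on y (W-W).
Steps 2,3: same thread (A). No race.
Steps 3,4: A(r=-,w=x) vs B(r=y,w=y). No conflict.
Steps 4,5: same thread (B). No race.
Steps 5,6: B(r=x,w=x) vs A(r=y,w=y). No conflict.
Steps 6,7: A(r=y,w=y) vs B(r=x,w=x). No conflict.
First conflict at steps 1,2.

Answer: yes 1 2 y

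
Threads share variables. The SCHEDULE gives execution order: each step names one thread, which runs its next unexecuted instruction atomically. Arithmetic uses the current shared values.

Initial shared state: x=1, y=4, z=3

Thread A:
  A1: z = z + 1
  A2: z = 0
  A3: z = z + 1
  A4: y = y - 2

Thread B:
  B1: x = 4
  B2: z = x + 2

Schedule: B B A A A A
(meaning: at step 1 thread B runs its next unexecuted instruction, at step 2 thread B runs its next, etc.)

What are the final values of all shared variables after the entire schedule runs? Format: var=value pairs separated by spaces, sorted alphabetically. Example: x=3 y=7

Step 1: thread B executes B1 (x = 4). Shared: x=4 y=4 z=3. PCs: A@0 B@1
Step 2: thread B executes B2 (z = x + 2). Shared: x=4 y=4 z=6. PCs: A@0 B@2
Step 3: thread A executes A1 (z = z + 1). Shared: x=4 y=4 z=7. PCs: A@1 B@2
Step 4: thread A executes A2 (z = 0). Shared: x=4 y=4 z=0. PCs: A@2 B@2
Step 5: thread A executes A3 (z = z + 1). Shared: x=4 y=4 z=1. PCs: A@3 B@2
Step 6: thread A executes A4 (y = y - 2). Shared: x=4 y=2 z=1. PCs: A@4 B@2

Answer: x=4 y=2 z=1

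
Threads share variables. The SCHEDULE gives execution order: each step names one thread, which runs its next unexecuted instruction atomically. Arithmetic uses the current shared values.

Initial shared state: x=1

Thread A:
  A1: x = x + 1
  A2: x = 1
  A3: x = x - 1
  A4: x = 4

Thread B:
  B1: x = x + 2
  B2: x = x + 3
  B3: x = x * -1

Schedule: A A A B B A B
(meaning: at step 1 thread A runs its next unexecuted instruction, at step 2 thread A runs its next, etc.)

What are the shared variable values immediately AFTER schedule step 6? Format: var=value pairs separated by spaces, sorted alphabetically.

Step 1: thread A executes A1 (x = x + 1). Shared: x=2. PCs: A@1 B@0
Step 2: thread A executes A2 (x = 1). Shared: x=1. PCs: A@2 B@0
Step 3: thread A executes A3 (x = x - 1). Shared: x=0. PCs: A@3 B@0
Step 4: thread B executes B1 (x = x + 2). Shared: x=2. PCs: A@3 B@1
Step 5: thread B executes B2 (x = x + 3). Shared: x=5. PCs: A@3 B@2
Step 6: thread A executes A4 (x = 4). Shared: x=4. PCs: A@4 B@2

Answer: x=4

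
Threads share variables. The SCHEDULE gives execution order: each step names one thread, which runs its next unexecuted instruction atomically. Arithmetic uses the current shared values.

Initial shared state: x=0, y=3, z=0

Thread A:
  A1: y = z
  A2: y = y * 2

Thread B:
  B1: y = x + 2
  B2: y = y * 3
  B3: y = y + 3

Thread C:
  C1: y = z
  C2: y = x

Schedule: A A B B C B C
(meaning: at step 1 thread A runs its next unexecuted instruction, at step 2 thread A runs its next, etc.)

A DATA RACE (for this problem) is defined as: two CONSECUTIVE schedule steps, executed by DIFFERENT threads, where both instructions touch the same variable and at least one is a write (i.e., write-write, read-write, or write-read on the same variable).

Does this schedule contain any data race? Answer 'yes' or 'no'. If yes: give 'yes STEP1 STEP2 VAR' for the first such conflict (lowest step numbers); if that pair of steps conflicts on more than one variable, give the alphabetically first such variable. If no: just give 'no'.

Answer: yes 2 3 y

Derivation:
Steps 1,2: same thread (A). No race.
Steps 2,3: A(y = y * 2) vs B(y = x + 2). RACE on y (W-W).
Steps 3,4: same thread (B). No race.
Steps 4,5: B(y = y * 3) vs C(y = z). RACE on y (W-W).
Steps 5,6: C(y = z) vs B(y = y + 3). RACE on y (W-W).
Steps 6,7: B(y = y + 3) vs C(y = x). RACE on y (W-W).
First conflict at steps 2,3.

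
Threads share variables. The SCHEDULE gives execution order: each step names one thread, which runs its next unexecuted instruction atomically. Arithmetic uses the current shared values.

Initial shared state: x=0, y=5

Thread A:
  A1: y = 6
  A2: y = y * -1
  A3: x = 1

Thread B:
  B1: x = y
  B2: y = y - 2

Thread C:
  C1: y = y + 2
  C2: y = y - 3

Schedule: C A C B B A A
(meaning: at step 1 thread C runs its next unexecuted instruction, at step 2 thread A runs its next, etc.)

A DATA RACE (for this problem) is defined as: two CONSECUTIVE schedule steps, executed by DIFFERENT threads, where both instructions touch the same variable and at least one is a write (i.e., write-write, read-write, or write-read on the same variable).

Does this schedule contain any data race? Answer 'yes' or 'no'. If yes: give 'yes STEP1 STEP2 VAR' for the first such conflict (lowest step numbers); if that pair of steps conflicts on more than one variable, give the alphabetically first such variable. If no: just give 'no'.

Answer: yes 1 2 y

Derivation:
Steps 1,2: C(y = y + 2) vs A(y = 6). RACE on y (W-W).
Steps 2,3: A(y = 6) vs C(y = y - 3). RACE on y (W-W).
Steps 3,4: C(y = y - 3) vs B(x = y). RACE on y (W-R).
Steps 4,5: same thread (B). No race.
Steps 5,6: B(y = y - 2) vs A(y = y * -1). RACE on y (W-W).
Steps 6,7: same thread (A). No race.
First conflict at steps 1,2.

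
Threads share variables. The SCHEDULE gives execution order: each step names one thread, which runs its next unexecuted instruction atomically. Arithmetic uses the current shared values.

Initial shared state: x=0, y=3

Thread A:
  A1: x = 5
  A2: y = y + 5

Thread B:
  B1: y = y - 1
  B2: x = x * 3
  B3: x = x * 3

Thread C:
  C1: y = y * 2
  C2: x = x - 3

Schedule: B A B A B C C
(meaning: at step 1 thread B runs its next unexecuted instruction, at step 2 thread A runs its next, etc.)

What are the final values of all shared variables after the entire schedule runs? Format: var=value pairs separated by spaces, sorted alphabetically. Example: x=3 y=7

Step 1: thread B executes B1 (y = y - 1). Shared: x=0 y=2. PCs: A@0 B@1 C@0
Step 2: thread A executes A1 (x = 5). Shared: x=5 y=2. PCs: A@1 B@1 C@0
Step 3: thread B executes B2 (x = x * 3). Shared: x=15 y=2. PCs: A@1 B@2 C@0
Step 4: thread A executes A2 (y = y + 5). Shared: x=15 y=7. PCs: A@2 B@2 C@0
Step 5: thread B executes B3 (x = x * 3). Shared: x=45 y=7. PCs: A@2 B@3 C@0
Step 6: thread C executes C1 (y = y * 2). Shared: x=45 y=14. PCs: A@2 B@3 C@1
Step 7: thread C executes C2 (x = x - 3). Shared: x=42 y=14. PCs: A@2 B@3 C@2

Answer: x=42 y=14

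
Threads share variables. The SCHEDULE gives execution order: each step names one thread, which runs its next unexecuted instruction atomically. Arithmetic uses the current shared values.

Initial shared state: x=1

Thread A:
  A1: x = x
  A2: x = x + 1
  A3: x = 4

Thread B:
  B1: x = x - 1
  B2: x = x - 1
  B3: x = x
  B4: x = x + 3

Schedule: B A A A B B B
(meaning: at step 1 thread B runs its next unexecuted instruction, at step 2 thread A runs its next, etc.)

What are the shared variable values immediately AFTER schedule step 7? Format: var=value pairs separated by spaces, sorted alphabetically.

Answer: x=6

Derivation:
Step 1: thread B executes B1 (x = x - 1). Shared: x=0. PCs: A@0 B@1
Step 2: thread A executes A1 (x = x). Shared: x=0. PCs: A@1 B@1
Step 3: thread A executes A2 (x = x + 1). Shared: x=1. PCs: A@2 B@1
Step 4: thread A executes A3 (x = 4). Shared: x=4. PCs: A@3 B@1
Step 5: thread B executes B2 (x = x - 1). Shared: x=3. PCs: A@3 B@2
Step 6: thread B executes B3 (x = x). Shared: x=3. PCs: A@3 B@3
Step 7: thread B executes B4 (x = x + 3). Shared: x=6. PCs: A@3 B@4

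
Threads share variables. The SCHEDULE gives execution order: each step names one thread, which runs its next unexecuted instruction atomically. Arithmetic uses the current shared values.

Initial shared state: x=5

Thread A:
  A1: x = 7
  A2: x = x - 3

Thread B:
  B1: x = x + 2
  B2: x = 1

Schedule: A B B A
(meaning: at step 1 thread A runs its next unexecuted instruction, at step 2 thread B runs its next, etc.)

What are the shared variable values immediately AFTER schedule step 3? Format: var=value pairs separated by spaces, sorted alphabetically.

Answer: x=1

Derivation:
Step 1: thread A executes A1 (x = 7). Shared: x=7. PCs: A@1 B@0
Step 2: thread B executes B1 (x = x + 2). Shared: x=9. PCs: A@1 B@1
Step 3: thread B executes B2 (x = 1). Shared: x=1. PCs: A@1 B@2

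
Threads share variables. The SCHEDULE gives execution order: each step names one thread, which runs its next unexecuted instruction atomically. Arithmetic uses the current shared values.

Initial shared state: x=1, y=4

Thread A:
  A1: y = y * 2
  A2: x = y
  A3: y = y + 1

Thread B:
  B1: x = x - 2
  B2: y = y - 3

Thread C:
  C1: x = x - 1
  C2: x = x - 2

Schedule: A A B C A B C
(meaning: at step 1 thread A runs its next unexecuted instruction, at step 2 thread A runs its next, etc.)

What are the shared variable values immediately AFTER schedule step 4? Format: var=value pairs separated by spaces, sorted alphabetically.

Answer: x=5 y=8

Derivation:
Step 1: thread A executes A1 (y = y * 2). Shared: x=1 y=8. PCs: A@1 B@0 C@0
Step 2: thread A executes A2 (x = y). Shared: x=8 y=8. PCs: A@2 B@0 C@0
Step 3: thread B executes B1 (x = x - 2). Shared: x=6 y=8. PCs: A@2 B@1 C@0
Step 4: thread C executes C1 (x = x - 1). Shared: x=5 y=8. PCs: A@2 B@1 C@1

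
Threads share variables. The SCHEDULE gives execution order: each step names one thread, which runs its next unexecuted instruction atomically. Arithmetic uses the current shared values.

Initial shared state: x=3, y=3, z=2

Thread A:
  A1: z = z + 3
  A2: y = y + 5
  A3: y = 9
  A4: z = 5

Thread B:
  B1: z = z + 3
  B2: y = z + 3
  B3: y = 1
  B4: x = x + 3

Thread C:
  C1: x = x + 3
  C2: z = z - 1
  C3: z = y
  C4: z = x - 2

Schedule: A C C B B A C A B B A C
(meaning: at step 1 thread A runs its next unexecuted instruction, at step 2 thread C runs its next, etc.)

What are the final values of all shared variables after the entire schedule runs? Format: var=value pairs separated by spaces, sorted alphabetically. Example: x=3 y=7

Step 1: thread A executes A1 (z = z + 3). Shared: x=3 y=3 z=5. PCs: A@1 B@0 C@0
Step 2: thread C executes C1 (x = x + 3). Shared: x=6 y=3 z=5. PCs: A@1 B@0 C@1
Step 3: thread C executes C2 (z = z - 1). Shared: x=6 y=3 z=4. PCs: A@1 B@0 C@2
Step 4: thread B executes B1 (z = z + 3). Shared: x=6 y=3 z=7. PCs: A@1 B@1 C@2
Step 5: thread B executes B2 (y = z + 3). Shared: x=6 y=10 z=7. PCs: A@1 B@2 C@2
Step 6: thread A executes A2 (y = y + 5). Shared: x=6 y=15 z=7. PCs: A@2 B@2 C@2
Step 7: thread C executes C3 (z = y). Shared: x=6 y=15 z=15. PCs: A@2 B@2 C@3
Step 8: thread A executes A3 (y = 9). Shared: x=6 y=9 z=15. PCs: A@3 B@2 C@3
Step 9: thread B executes B3 (y = 1). Shared: x=6 y=1 z=15. PCs: A@3 B@3 C@3
Step 10: thread B executes B4 (x = x + 3). Shared: x=9 y=1 z=15. PCs: A@3 B@4 C@3
Step 11: thread A executes A4 (z = 5). Shared: x=9 y=1 z=5. PCs: A@4 B@4 C@3
Step 12: thread C executes C4 (z = x - 2). Shared: x=9 y=1 z=7. PCs: A@4 B@4 C@4

Answer: x=9 y=1 z=7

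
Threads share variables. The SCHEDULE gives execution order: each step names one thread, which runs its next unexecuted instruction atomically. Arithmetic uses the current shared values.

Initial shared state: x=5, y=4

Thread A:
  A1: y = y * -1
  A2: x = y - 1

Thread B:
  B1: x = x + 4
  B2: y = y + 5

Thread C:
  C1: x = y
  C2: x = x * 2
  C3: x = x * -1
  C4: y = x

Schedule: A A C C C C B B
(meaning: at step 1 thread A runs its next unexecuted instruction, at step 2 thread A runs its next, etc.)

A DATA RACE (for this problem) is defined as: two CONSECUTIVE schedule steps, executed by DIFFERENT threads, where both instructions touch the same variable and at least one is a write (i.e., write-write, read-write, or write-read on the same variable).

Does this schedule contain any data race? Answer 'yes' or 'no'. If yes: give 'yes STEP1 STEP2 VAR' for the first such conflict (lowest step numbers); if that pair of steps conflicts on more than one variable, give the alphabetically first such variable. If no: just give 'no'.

Steps 1,2: same thread (A). No race.
Steps 2,3: A(x = y - 1) vs C(x = y). RACE on x (W-W).
Steps 3,4: same thread (C). No race.
Steps 4,5: same thread (C). No race.
Steps 5,6: same thread (C). No race.
Steps 6,7: C(y = x) vs B(x = x + 4). RACE on x (R-W).
Steps 7,8: same thread (B). No race.
First conflict at steps 2,3.

Answer: yes 2 3 x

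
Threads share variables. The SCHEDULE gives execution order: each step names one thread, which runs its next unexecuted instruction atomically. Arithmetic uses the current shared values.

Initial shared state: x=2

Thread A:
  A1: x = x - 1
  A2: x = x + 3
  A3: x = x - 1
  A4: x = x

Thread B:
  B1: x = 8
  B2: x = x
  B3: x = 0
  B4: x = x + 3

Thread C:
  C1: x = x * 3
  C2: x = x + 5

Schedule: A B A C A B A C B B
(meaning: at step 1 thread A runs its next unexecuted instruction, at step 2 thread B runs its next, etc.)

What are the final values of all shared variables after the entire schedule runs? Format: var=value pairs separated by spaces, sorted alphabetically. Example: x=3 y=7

Answer: x=3

Derivation:
Step 1: thread A executes A1 (x = x - 1). Shared: x=1. PCs: A@1 B@0 C@0
Step 2: thread B executes B1 (x = 8). Shared: x=8. PCs: A@1 B@1 C@0
Step 3: thread A executes A2 (x = x + 3). Shared: x=11. PCs: A@2 B@1 C@0
Step 4: thread C executes C1 (x = x * 3). Shared: x=33. PCs: A@2 B@1 C@1
Step 5: thread A executes A3 (x = x - 1). Shared: x=32. PCs: A@3 B@1 C@1
Step 6: thread B executes B2 (x = x). Shared: x=32. PCs: A@3 B@2 C@1
Step 7: thread A executes A4 (x = x). Shared: x=32. PCs: A@4 B@2 C@1
Step 8: thread C executes C2 (x = x + 5). Shared: x=37. PCs: A@4 B@2 C@2
Step 9: thread B executes B3 (x = 0). Shared: x=0. PCs: A@4 B@3 C@2
Step 10: thread B executes B4 (x = x + 3). Shared: x=3. PCs: A@4 B@4 C@2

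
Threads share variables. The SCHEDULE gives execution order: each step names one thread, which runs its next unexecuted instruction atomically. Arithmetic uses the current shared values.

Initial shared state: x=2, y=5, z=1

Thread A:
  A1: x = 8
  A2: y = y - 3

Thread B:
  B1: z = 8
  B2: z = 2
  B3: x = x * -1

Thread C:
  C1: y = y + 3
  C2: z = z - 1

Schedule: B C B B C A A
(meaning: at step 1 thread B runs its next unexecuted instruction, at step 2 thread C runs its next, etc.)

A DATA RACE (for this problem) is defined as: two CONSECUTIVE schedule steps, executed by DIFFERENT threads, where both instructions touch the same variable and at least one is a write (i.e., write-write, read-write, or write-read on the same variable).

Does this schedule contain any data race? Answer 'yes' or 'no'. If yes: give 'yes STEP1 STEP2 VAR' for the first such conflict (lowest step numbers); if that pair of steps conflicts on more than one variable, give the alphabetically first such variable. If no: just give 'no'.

Steps 1,2: B(r=-,w=z) vs C(r=y,w=y). No conflict.
Steps 2,3: C(r=y,w=y) vs B(r=-,w=z). No conflict.
Steps 3,4: same thread (B). No race.
Steps 4,5: B(r=x,w=x) vs C(r=z,w=z). No conflict.
Steps 5,6: C(r=z,w=z) vs A(r=-,w=x). No conflict.
Steps 6,7: same thread (A). No race.

Answer: no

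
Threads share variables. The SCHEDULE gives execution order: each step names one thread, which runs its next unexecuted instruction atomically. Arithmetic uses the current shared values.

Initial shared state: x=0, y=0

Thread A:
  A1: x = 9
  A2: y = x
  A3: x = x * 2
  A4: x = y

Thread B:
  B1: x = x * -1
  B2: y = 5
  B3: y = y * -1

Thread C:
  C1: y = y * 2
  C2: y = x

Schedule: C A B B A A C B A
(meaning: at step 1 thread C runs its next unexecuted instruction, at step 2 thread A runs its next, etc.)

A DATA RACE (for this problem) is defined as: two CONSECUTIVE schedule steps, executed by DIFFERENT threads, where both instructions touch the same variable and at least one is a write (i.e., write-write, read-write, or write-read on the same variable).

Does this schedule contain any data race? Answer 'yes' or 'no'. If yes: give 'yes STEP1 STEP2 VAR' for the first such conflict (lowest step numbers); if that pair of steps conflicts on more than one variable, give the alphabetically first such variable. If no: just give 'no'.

Steps 1,2: C(r=y,w=y) vs A(r=-,w=x). No conflict.
Steps 2,3: A(x = 9) vs B(x = x * -1). RACE on x (W-W).
Steps 3,4: same thread (B). No race.
Steps 4,5: B(y = 5) vs A(y = x). RACE on y (W-W).
Steps 5,6: same thread (A). No race.
Steps 6,7: A(x = x * 2) vs C(y = x). RACE on x (W-R).
Steps 7,8: C(y = x) vs B(y = y * -1). RACE on y (W-W).
Steps 8,9: B(y = y * -1) vs A(x = y). RACE on y (W-R).
First conflict at steps 2,3.

Answer: yes 2 3 x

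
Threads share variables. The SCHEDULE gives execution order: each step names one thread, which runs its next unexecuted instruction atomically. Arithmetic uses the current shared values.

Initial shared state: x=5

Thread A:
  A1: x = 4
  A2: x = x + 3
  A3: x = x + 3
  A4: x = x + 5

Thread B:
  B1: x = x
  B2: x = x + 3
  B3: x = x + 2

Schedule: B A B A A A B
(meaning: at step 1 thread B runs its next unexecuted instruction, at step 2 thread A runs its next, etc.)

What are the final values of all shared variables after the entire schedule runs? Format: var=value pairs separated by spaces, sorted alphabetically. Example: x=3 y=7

Step 1: thread B executes B1 (x = x). Shared: x=5. PCs: A@0 B@1
Step 2: thread A executes A1 (x = 4). Shared: x=4. PCs: A@1 B@1
Step 3: thread B executes B2 (x = x + 3). Shared: x=7. PCs: A@1 B@2
Step 4: thread A executes A2 (x = x + 3). Shared: x=10. PCs: A@2 B@2
Step 5: thread A executes A3 (x = x + 3). Shared: x=13. PCs: A@3 B@2
Step 6: thread A executes A4 (x = x + 5). Shared: x=18. PCs: A@4 B@2
Step 7: thread B executes B3 (x = x + 2). Shared: x=20. PCs: A@4 B@3

Answer: x=20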